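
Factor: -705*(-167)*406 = 2^1*3^1*5^1*7^1*29^1*47^1*167^1 = 47800410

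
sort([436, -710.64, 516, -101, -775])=[-775, -710.64, -101, 436, 516]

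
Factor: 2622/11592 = 2^(-2)*3^(-1)*7^(-1)*19^1 = 19/84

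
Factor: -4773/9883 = -1 * 3^1 * 37^1 * 43^1 * 9883^(-1)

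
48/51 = 16/17 ≈ 0.941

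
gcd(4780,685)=5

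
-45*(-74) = 3330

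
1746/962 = 1 + 392/481 ≈ 1.81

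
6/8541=2/2847 ≈ 0.000702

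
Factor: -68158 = -1 * 2^1 * 53^1 * 643^1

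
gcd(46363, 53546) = 653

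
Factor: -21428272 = -1 * 2^4 * 23^1 * 58229^1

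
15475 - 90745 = -75270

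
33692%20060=13632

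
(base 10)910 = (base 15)40a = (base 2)1110001110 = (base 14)490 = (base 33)rj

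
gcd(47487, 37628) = 1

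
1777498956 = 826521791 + 950977165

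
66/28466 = 33/14233 ≈ 0.00232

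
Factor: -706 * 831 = -1 * 2^1 * 3^1 * 277^1 * 353^1 = -586686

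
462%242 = 220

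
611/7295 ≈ 0.0838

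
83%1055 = 83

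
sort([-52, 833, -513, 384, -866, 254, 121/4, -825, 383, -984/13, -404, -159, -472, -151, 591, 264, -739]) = [-866, -825, -739, -513, -472, -404, -159, -151, -984/13, -52, 121/4, 254, 264, 383, 384, 591, 833]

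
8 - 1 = 7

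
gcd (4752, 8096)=176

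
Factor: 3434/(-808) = -1*2^(-2)*17^1 = -17/4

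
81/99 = 9/11 ≈ 0.818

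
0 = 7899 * 0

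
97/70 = 1 + 27/70≈1.39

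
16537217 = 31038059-14500842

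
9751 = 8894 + 857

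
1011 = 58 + 953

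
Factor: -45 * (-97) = 3^2 * 5^1 * 97^1 = 4365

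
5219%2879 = 2340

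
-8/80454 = -4/40227 ≈ -0.0000994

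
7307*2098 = 15330086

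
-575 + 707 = 132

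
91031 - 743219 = -652188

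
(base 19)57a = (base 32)1ss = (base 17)6ca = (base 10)1948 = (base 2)11110011100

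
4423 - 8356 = -3933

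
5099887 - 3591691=1508196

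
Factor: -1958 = -1 * 2^1 * 11^1 * 89^1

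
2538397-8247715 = -5709318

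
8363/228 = 36 + 155/228 ≈ 36.68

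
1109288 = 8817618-7708330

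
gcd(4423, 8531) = 1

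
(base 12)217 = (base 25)c7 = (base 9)371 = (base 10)307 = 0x133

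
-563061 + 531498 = -31563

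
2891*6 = 17346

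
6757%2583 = 1591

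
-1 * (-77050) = 77050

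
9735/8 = 1216 + 7/8 ≈ 1216.88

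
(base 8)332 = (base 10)218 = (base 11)189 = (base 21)a8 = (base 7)431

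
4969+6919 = 11888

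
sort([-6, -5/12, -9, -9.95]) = [-9.95, -9, -6, -5/12]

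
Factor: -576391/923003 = -1 * 157^(-1) * 5879^(-1) * 576391^1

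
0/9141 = 0 = 0.00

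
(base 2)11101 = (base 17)1c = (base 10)29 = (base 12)25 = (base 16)1d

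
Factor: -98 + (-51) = -1 * 149^1 = -149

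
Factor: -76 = -1*2^2*19^1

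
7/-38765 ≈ -0.000181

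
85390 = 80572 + 4818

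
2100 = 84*25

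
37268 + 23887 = 61155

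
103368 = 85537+17831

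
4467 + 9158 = 13625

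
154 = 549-395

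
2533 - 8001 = -5468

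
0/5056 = 0 = 0.00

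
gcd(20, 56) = 4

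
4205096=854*4924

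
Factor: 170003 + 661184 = 7^2*16963^1 = 831187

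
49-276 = -227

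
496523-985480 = -488957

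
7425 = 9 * 825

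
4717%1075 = 417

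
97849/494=198 + 37/494 ≈ 198.07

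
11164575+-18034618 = -6870043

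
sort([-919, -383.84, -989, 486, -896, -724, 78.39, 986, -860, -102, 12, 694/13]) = [-989, -919, -896, -860, -724, -383.84, -102, 12, 694/13, 78.39, 486, 986]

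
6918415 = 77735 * 89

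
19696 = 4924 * 4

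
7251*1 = 7251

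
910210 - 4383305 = -3473095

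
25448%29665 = 25448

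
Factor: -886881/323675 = -1*3^1*5^(-2)*11^(-2)*101^1*107^(-1)*2927^1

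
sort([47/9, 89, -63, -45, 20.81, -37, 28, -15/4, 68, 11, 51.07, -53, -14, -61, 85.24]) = [-63, -61, -53, -45, -37, -14, -15/4, 47/9, 11, 20.81, 28, 51.07, 68, 85.24, 89]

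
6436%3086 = 264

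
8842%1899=1246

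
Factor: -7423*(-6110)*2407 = 2^1*5^1*13^2*29^1*47^1*83^1*571^1 = 109168353710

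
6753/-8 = -844 - 1/8 ≈ -844.13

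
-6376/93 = -68 - 52/93 ≈ -68.56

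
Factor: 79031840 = 2^5 * 5^1 * 181^1 * 2729^1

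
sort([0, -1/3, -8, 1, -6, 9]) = [-8, -6, -1/3, 0, 1, 9]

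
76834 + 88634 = 165468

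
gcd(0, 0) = 0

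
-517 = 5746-6263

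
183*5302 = 970266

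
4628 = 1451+3177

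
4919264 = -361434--5280698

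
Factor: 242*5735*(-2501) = -1*2^1*5^1*11^2*31^1*37^1*41^1*61^1 = -3471062870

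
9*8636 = 77724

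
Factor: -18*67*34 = -1*2^2*3^2*17^1*67^1 = -41004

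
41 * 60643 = 2486363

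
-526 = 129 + -655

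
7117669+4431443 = 11549112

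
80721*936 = 75554856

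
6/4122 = 1/687 ≈ 0.00146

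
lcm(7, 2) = 14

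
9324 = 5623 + 3701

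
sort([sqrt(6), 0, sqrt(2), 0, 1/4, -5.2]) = [-5.2, 0, 0, 1/4, sqrt(2), sqrt(6)]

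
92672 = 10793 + 81879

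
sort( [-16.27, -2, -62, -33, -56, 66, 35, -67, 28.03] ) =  [-67, -62, -56, -33, -16.27, -2, 28.03, 35, 66] 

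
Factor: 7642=2^1*3821^1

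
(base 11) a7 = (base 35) 3c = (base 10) 117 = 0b1110101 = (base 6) 313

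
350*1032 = 361200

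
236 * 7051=1664036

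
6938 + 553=7491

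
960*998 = 958080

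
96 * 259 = 24864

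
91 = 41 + 50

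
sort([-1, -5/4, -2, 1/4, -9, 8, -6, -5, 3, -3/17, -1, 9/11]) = [-9, -6, -5, -2, -5/4, -1, -1, -3/17, 1/4, 9/11, 3, 8]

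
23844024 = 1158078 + 22685946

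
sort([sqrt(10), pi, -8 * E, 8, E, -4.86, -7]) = [-8 * E, -7, -4.86, E, pi, sqrt(10), 8]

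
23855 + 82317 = 106172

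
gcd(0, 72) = 72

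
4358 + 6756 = 11114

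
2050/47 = 43+29/47 ≈ 43.62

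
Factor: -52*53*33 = -1*2^2*3^1*11^1*13^1*53^1 = -90948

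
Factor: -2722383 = -1 * 3^3 * 100829^1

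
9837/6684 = 1 + 1051/2228 ≈ 1.47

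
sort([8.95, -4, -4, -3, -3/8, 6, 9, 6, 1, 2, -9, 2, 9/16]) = [-9, -4, -4, -3, -3/8, 9/16, 1, 2, 2, 6, 6, 8.95, 9]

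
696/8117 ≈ 0.0857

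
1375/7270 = 275/1454 ≈ 0.189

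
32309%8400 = 7109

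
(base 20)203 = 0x323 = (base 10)803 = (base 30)qn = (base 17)2d4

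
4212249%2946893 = 1265356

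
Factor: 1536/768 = 2^1 = 2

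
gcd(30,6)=6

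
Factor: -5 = -1*5^1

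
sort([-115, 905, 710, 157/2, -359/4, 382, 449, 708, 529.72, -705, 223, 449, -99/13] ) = [-705, -115, -359/4, -99/13, 157/2, 223, 382, 449, 449, 529.72, 708, 710, 905] 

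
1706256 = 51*33456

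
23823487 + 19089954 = 42913441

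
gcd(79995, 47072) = 1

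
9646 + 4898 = 14544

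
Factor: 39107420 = 2^2 * 5^1 * 11^1 * 177761^1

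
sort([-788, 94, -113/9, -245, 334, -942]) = [-942, -788, -245, -113/9, 94, 334]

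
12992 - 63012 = -50020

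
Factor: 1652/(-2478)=-1 * 2^1 * 3^(-1)=-2/3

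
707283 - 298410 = 408873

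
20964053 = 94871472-73907419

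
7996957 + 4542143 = 12539100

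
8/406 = 4/203 ≈ 0.0197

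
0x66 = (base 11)93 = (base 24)46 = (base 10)102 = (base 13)7b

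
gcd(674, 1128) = 2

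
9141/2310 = 277/70 ≈ 3.96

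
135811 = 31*4381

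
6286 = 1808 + 4478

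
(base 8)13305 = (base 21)d4c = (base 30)6e9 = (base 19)g2f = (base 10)5829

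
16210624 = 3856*4204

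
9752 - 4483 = 5269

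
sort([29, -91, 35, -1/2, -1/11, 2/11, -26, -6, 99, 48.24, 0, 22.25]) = [-91, -26, -6, -1/2, -1/11, 0, 2/11, 22.25, 29, 35, 48.24, 99]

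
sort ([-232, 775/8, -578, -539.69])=[-578, -539.69, -232, 775/8]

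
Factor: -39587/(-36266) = 2^(-1) * 31^1 * 1277^1 * 18133^(-1)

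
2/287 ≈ 0.00697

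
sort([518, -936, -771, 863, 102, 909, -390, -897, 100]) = [-936, -897, -771, -390, 100, 102, 518, 863, 909]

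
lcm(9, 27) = 27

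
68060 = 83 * 820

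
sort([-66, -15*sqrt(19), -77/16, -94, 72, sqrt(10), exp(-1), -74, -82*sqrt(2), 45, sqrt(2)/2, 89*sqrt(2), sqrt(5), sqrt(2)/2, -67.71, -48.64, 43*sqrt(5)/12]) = [-82*sqrt(2), -94, -74, -67.71, -66, -15*sqrt(19), -48.64, -77/16, exp(-1), sqrt(2)/2, sqrt(2)/2, sqrt(5), sqrt(10), 43*sqrt(5)/12, 45, 72, 89*sqrt(2)]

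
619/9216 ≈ 0.0672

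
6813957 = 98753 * 69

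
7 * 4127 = 28889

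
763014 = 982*777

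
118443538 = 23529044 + 94914494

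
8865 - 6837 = 2028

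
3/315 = 1/105 ≈ 0.00952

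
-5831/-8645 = 833/1235 ≈ 0.674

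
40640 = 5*8128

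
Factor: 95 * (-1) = -1 * 5^1 * 19^1 = -95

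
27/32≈0.844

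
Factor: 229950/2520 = 2^(-2) * 5^1 * 73^1 = 365/4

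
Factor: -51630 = -1 * 2^1 * 3^1 * 5^1 * 1721^1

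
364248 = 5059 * 72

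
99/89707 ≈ 0.00110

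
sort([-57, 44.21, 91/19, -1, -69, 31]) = [-69, -57, -1, 91/19, 31, 44.21]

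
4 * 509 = 2036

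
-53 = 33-86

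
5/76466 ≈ 0.0000654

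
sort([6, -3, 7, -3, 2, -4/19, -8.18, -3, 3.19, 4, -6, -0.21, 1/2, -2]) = [-8.18, -6, -3, -3, -3, -2, -4/19, -0.21, 1/2, 2, 3.19, 4, 6, 7]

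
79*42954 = 3393366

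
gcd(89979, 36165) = 3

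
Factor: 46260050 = 2^1*5^2*71^1*83^1*157^1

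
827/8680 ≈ 0.0953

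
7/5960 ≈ 0.00117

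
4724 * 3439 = 16245836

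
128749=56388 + 72361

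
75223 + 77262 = 152485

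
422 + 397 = 819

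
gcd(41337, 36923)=1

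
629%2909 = 629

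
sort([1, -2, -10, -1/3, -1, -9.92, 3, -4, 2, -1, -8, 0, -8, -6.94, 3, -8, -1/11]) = [-10, -9.92, -8, -8, -8, -6.94, -4, -2, -1, -1, -1/3, -1/11, 0, 1, 2, 3, 3]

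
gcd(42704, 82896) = 2512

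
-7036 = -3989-3047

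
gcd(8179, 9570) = 1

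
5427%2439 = 549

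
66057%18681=10014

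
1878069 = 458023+1420046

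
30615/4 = 7653 + 3/4 = 7653.75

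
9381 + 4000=13381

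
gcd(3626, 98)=98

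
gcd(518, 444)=74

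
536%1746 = 536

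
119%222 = 119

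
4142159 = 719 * 5761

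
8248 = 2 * 4124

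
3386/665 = 5 + 61/665 ≈ 5.09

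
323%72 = 35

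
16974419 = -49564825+66539244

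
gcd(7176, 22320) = 24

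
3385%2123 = 1262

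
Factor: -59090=-1*2^1*5^1*19^1*311^1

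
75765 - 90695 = -14930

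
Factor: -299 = -1*13^1*23^1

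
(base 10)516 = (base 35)eq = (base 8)1004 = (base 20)15g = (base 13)309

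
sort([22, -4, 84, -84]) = [-84, -4, 22, 84]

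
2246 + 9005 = 11251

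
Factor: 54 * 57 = 2^1 * 3^4 * 19^1 = 3078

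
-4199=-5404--1205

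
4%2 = 0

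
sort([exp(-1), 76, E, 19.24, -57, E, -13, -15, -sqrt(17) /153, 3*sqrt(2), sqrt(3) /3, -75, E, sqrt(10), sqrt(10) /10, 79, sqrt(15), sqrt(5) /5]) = [-75, -57, -15, -13, -sqrt(17) /153, sqrt(10) /10, exp(-1), sqrt(5) /5, sqrt(3) /3, E, E, E, sqrt(10), sqrt(15), 3*sqrt(2), 19.24, 76, 79]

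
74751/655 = 114 + 81/655 ≈ 114.12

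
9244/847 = 10 + 774/847 ≈ 10.91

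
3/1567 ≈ 0.00191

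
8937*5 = 44685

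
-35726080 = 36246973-71973053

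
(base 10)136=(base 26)56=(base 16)88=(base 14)9a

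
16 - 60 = -44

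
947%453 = 41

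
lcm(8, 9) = 72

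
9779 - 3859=5920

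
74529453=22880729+51648724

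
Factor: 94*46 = 2^2*23^1*47^1 = 4324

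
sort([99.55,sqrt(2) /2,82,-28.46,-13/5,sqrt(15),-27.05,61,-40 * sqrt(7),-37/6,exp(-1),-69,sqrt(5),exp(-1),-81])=[-40 * sqrt(7),-81,-69,-28.46,-27.05,-37/6,-13/5,exp(-1),exp(-1),sqrt(2) /2,sqrt(5),sqrt(15),61,82,99.55]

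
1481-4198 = -2717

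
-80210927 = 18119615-98330542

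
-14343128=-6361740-7981388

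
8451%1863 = 999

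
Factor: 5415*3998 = 2^1*3^1*5^1*19^2*1999^1 = 21649170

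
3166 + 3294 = 6460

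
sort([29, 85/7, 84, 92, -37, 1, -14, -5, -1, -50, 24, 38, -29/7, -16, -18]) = [-50, -37, -18, -16, -14, -5, -29/7, -1, 1, 85/7, 24, 29, 38, 84, 92]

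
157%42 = 31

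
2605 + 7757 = 10362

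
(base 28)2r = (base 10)83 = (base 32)2j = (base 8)123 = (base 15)58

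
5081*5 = 25405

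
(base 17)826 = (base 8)4460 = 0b100100110000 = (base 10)2352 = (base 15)a6c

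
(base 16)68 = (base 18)5e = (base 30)3e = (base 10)104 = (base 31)3b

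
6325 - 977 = 5348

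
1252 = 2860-1608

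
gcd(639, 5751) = 639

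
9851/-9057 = -1 - 794/9057 ≈ -1.09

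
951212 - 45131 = 906081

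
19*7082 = 134558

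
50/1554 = 25/777≈0.0322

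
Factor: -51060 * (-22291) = 2^2 * 3^1 * 5^1 * 23^1 * 37^1 * 22291^1 = 1138178460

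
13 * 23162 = 301106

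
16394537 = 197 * 83221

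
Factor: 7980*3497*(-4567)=-1*2^2*3^1*5^1*7^1*13^1*19^1*269^1*4567^1=-127446976020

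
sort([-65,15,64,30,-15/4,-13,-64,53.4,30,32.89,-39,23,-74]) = [-74,-65,-64,-39,-13,-15/4,15,23,30,30,32.89,53.4,64]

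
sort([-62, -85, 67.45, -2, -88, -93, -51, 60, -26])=[-93, -88, -85, -62, -51, -26, -2, 60, 67.45]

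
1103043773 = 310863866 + 792179907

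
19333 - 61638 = -42305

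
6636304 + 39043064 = 45679368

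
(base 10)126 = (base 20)66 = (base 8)176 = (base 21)60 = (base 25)51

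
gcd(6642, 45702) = 18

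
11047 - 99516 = -88469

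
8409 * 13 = 109317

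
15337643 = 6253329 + 9084314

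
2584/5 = 516 + 4/5 = 516.80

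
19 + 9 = 28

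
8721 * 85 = 741285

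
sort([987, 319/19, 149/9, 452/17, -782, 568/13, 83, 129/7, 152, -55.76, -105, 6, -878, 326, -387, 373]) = [-878, -782, -387, -105, -55.76, 6, 149/9, 319/19, 129/7, 452/17, 568/13, 83, 152, 326, 373, 987]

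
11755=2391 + 9364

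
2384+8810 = 11194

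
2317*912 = 2113104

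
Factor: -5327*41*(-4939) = 7^1*11^1*41^1*449^1*761^1 = 1078712173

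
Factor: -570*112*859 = -1*2^5*3^1*5^1*7^1*19^1*859^1 = -54838560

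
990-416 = 574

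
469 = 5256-4787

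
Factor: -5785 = -1*5^1*13^1*89^1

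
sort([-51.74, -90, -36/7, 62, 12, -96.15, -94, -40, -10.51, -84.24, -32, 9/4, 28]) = [-96.15, -94, -90, -84.24, -51.74, -40, -32, -10.51, -36/7, 9/4, 12, 28, 62]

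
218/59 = 3 + 41/59 ≈ 3.69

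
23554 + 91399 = 114953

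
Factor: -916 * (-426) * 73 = 2^3 * 3^1 * 71^1 * 73^1 * 229^1 = 28485768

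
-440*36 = -15840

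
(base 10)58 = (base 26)26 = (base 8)72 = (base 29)20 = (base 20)2i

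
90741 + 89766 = 180507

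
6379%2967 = 445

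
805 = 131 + 674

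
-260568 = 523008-783576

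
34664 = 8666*4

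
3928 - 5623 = -1695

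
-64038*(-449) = 28753062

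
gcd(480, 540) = 60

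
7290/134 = 54 + 27/67 ≈ 54.40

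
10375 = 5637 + 4738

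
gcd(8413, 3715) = 1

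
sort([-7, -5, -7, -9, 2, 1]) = [-9, -7, -7, -5, 1, 2]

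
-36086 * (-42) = 1515612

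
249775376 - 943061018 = -693285642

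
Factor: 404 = 2^2 * 101^1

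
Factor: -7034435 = -1*5^1*23^1*61169^1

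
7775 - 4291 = 3484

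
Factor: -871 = -1*13^1*67^1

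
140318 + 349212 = 489530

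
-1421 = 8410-9831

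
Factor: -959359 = -1 * 41^1 * 23399^1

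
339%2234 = 339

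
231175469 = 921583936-690408467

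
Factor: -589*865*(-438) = 2^1*3^1*5^1*19^1*31^1*73^1*173^1 = 223154430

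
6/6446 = 3/3223 ≈ 0.000931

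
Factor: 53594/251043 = 2^1 * 3^(-1) * 13^(-1) * 41^(-1) * 127^1 * 157^(-1) * 211^1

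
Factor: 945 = 3^3*5^1*7^1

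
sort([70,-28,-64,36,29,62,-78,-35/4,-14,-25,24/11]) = [-78,-64,-28,-25,-14,-35/4,24/11,29,36,62,70]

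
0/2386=0=0.00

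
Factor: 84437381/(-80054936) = -1*2^(-3)*7^1*13^(-1)*61^(-1)*1117^1*10799^1*12619^(-1)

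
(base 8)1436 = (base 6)3410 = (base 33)o6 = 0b1100011110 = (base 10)798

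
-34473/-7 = 4924 + 5/7 ≈ 4924.71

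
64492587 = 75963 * 849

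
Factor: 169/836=2^ (-2)*11^ (-1)*13^2*19^ (-1)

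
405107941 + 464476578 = 869584519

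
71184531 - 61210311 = 9974220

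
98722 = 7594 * 13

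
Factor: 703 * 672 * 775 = 2^5 * 3^1 * 5^2 * 7^1 * 19^1 * 31^1 * 37^1 = 366122400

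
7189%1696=405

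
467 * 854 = 398818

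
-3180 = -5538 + 2358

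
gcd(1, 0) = 1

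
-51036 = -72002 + 20966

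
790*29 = 22910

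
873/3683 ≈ 0.237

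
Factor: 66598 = 2^1*7^1*67^1*71^1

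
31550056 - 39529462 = -7979406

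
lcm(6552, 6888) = 268632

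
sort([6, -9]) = [-9, 6]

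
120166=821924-701758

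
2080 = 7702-5622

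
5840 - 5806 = 34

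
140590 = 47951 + 92639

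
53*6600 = 349800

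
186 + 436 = 622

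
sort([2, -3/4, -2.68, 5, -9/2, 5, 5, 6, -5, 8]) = [-5, -9/2, -2.68, -3/4, 2, 5, 5, 5, 6, 8]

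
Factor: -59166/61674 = -1*3^1*173^1*541^(-1) = -519/541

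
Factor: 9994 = 2^1*19^1*263^1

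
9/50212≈0.000179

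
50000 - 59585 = -9585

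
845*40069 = 33858305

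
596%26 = 24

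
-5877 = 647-6524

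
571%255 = 61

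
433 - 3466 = -3033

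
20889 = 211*99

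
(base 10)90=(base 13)6c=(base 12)76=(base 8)132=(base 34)2m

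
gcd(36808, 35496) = 8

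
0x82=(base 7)244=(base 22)5k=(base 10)130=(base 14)94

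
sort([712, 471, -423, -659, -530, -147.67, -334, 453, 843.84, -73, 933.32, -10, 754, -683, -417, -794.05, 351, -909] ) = [-909, -794.05, -683, -659, -530, -423, -417, -334, -147.67, -73, -10, 351, 453, 471, 712, 754, 843.84, 933.32] 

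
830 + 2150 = 2980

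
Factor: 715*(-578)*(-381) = 2^1*3^1*5^1*11^1*13^1*17^2*127^1 = 157455870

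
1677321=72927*23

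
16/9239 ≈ 0.00173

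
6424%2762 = 900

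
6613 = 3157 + 3456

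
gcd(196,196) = 196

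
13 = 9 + 4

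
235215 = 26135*9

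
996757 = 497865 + 498892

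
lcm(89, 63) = 5607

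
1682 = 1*1682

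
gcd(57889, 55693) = 61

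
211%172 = 39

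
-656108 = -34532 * 19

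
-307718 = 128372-436090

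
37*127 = 4699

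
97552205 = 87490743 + 10061462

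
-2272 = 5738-8010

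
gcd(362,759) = 1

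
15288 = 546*28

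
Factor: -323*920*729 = -1*2^3*3^6*5^1*17^1*19^1*23^1 = -216629640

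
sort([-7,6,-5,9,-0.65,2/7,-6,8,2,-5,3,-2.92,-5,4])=[-7,-6,-5,-5,-5,-2.92,-0.65,2/7,2,3,4,6,8,9]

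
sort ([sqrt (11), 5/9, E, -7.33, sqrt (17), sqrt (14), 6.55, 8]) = [-7.33, 5/9, E, sqrt (11), sqrt (14), sqrt (17), 6.55, 8]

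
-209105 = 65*(-3217)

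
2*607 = 1214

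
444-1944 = -1500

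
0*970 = 0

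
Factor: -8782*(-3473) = 2^1*23^1*151^1*4391^1 = 30499886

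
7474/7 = 1067+5/7≈1067.71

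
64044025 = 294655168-230611143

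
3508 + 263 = 3771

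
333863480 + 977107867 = 1310971347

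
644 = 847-203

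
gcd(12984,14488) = 8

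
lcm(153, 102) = 306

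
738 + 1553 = 2291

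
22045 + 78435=100480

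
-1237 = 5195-6432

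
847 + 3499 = 4346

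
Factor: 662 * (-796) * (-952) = 2^6 * 7^1 * 17^1 * 199^1 * 331^1 = 501658304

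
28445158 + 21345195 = 49790353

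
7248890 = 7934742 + -685852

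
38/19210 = 19/9605 ≈ 0.00198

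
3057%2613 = 444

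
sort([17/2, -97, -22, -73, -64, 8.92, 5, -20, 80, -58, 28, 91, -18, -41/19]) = [-97, -73, -64, -58, -22, -20, -18, -41/19, 5, 17/2, 8.92, 28, 80, 91]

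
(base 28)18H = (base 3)1101222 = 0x401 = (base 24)1IH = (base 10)1025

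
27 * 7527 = 203229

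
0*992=0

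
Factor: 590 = 2^1*5^1*59^1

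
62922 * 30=1887660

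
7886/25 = 315 + 11/25 = 315.44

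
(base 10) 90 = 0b1011010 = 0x5a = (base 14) 66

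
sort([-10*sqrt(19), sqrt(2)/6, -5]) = [-10*sqrt(19), -5, sqrt(2)/6]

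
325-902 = -577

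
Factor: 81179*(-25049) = -1*7^1*37^1*677^1*11597^1 = -2033452771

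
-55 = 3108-3163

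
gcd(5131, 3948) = 7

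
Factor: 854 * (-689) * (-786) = 2^2 * 3^1 * 7^1 * 13^1 * 53^1 * 61^1 * 131^1 = 462487116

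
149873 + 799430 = 949303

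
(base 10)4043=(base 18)c8b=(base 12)240b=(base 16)fcb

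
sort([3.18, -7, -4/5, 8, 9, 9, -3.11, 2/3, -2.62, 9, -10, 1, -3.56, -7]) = [-10, -7, -7, -3.56, -3.11, -2.62, -4/5, 2/3, 1, 3.18, 8, 9, 9, 9]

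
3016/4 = 754 = 754.00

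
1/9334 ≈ 0.000107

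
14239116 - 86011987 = -71772871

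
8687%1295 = 917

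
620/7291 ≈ 0.0850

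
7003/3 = 2334 + 1/3 ≈ 2334.33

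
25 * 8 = 200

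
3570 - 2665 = 905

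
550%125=50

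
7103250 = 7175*990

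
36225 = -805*(-45)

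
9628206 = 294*32749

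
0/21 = 0 = 0.00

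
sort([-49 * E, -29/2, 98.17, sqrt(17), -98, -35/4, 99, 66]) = [-49 * E, -98, -29/2, -35/4, sqrt(17), 66, 98.17, 99]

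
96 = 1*96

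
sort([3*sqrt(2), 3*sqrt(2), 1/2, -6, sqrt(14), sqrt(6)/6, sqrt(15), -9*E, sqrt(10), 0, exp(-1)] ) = [-9*E, -6, 0, exp(-1), sqrt(6)/6, 1/2, sqrt(10), sqrt(14), sqrt(15), 3*sqrt(2), 3*sqrt(2)] 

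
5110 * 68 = 347480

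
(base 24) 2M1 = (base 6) 11441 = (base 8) 3221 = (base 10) 1681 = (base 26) 2CH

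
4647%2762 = 1885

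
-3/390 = -1/130 ≈ -0.00769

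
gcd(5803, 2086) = 7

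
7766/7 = 1109 + 3/7 ≈ 1109.43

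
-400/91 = -4 - 36/91 ≈ -4.40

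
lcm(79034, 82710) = 3556530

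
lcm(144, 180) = 720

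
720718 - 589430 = 131288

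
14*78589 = 1100246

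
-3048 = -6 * 508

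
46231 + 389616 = 435847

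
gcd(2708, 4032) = 4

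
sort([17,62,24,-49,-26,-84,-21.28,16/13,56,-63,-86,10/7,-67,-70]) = [-86,-84,-70,-67,-63,-49,-26,-21.28,16/13,10/7,17,24,56,62]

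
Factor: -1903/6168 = -1*2^(-3)*3^(-1)*11^1*173^1*257^(-1)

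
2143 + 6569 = 8712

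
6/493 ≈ 0.0122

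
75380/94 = 37690/47 ≈ 801.91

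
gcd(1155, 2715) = 15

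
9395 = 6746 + 2649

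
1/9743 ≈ 0.000103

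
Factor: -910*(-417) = 2^1*3^1*5^1*7^1*13^1*139^1 = 379470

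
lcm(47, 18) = 846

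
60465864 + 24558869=85024733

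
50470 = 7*7210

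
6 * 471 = 2826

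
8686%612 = 118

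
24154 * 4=96616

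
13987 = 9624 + 4363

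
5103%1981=1141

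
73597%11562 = 4225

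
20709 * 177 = 3665493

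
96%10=6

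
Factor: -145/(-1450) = 2^(-1) * 5^(-1) = 1/10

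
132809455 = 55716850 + 77092605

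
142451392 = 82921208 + 59530184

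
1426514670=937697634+488817036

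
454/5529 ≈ 0.0821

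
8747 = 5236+3511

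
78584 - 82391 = -3807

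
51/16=3 + 3/16 ≈ 3.19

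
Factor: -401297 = -1*13^1*30869^1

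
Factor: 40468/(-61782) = -1*2^1*3^(-1)*7^(-1)*67^1*151^1*1471^(-1) = -20234/30891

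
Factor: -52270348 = -1*2^2*13^2*77323^1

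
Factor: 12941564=2^2*37^1*87443^1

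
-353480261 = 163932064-517412325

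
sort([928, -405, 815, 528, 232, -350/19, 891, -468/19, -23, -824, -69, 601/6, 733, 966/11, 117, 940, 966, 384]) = [-824, -405, -69, -468/19, -23, -350/19, 966/11, 601/6, 117, 232, 384, 528, 733, 815, 891, 928, 940, 966]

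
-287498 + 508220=220722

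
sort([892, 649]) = [649, 892]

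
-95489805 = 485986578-581476383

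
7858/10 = 3929/5 = 785.80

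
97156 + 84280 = 181436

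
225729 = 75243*3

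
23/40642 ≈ 0.000566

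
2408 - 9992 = -7584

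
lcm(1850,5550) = 5550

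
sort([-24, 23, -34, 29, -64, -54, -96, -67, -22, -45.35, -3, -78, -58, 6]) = [-96, -78, -67, -64, -58, -54, -45.35, -34, -24, -22, -3, 6, 23, 29]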